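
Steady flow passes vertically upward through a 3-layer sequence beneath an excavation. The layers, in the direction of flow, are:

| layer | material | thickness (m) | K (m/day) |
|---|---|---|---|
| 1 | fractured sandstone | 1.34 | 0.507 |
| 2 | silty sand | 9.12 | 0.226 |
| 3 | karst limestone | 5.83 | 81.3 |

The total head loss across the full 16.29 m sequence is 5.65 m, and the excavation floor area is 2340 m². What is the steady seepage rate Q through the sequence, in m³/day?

Flow is perpendicular to layering, so the layers act in series and the equivalent K is the thickness-weighted harmonic mean.
Total thickness L = 1.34 + 9.12 + 5.83 = 16.29 m.
Σ(b_i/K_i) = 1.34/0.507 + 9.12/0.226 + 5.83/81.3 = 43.07 d.
K_eq = L / Σ(b_i/K_i) = 16.29 / 43.07 = 0.3782 m/day.
Q = K_eq · A · (Δh/L) = 0.3782 × 2340 × (5.65/16.29) = 307.0 m³/day.

307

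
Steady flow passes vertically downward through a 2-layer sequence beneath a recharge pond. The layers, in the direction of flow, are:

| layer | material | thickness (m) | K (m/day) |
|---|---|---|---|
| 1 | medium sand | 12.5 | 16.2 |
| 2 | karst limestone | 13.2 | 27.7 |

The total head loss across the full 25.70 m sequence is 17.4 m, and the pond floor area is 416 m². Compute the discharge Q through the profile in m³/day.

5800

Flow is perpendicular to layering, so the layers act in series and the equivalent K is the thickness-weighted harmonic mean.
Total thickness L = 12.5 + 13.2 = 25.70 m.
Σ(b_i/K_i) = 12.5/16.2 + 13.2/27.7 = 1.248 d.
K_eq = L / Σ(b_i/K_i) = 25.70 / 1.248 = 20.59 m/day.
Q = K_eq · A · (Δh/L) = 20.59 × 416 × (17.4/25.70) = 5799 m³/day.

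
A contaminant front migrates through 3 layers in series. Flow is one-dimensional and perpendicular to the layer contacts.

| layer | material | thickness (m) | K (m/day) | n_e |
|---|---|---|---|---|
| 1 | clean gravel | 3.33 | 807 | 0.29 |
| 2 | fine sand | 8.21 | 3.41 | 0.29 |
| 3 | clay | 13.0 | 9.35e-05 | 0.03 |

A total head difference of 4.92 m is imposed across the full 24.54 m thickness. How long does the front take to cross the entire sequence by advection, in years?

289

With flow normal to the layers, continuity requires the same specific discharge q through every layer.
Σ(b_i/K_i) = 3.33/807 + 8.21/3.41 + 13.0/9.35e-05 = 1.390e+05 d.
q = Δh / Σ(b_i/K_i) = 4.92 / 1.390e+05 = 3.539e-05 m/day.
In each layer the seepage velocity is v_i = q/n_i, so the layer transit time is t_i = b_i·n_i / q:
  layer 1 (clean gravel): t_1 = 3.33 × 0.29 / 3.539e-05 = 27291 d
  layer 2 (fine sand): t_2 = 8.21 × 0.29 / 3.539e-05 = 67285 d
  layer 3 (clay): t_3 = 13.0 × 0.03 / 3.539e-05 = 11021 d
Total t = Σ t_i = 1.056e+05 days = 289.1 years.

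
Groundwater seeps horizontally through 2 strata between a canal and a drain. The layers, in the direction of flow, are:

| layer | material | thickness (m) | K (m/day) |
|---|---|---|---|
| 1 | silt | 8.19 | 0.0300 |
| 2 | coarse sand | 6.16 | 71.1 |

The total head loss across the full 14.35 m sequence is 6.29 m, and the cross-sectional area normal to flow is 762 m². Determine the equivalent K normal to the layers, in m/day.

Flow is perpendicular to layering, so the layers act in series and the equivalent K is the thickness-weighted harmonic mean.
Total thickness L = 8.19 + 6.16 = 14.35 m.
Σ(b_i/K_i) = 8.19/0.0300 + 6.16/71.1 = 273.1 d.
K_eq = L / Σ(b_i/K_i) = 14.35 / 273.1 = 0.05255 m/day.

0.0525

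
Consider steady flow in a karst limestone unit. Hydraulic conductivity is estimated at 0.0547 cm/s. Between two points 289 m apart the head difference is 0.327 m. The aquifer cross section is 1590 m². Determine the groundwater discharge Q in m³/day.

85.0

Convert K: 0.0547 cm/s × 864 = 47.26 m/day.
Hydraulic gradient i = Δh / L = 0.327 / 289 = 0.001131.
Darcy's law: Q = K · A · i = 47.26 × 1590 × 0.001131 = 85.03 m³/day.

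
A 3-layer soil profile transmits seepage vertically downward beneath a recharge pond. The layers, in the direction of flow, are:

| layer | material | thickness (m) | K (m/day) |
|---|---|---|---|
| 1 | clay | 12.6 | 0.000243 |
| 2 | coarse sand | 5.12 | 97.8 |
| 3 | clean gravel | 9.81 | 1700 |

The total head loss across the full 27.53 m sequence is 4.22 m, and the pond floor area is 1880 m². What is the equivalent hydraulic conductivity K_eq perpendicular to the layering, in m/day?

0.000531

Flow is perpendicular to layering, so the layers act in series and the equivalent K is the thickness-weighted harmonic mean.
Total thickness L = 12.6 + 5.12 + 9.81 = 27.53 m.
Σ(b_i/K_i) = 12.6/0.000243 + 5.12/97.8 + 9.81/1700 = 51852 d.
K_eq = L / Σ(b_i/K_i) = 27.53 / 51852 = 0.0005309 m/day.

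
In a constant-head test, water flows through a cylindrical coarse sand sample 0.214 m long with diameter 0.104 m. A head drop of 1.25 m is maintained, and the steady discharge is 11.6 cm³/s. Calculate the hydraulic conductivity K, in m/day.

20.2

Cross-sectional area A = π·(d/2)² = π × (0.104/2)² = 0.008495 m².
Convert discharge: 11.6 cm³/s = 1.160e-05 m³/s.
Darcy's law rearranged: K = Q·L / (A·Δh) = 1.160e-05 × 0.214 / (0.008495 × 1.25) = 0.0002338 m/s = 20.20 m/day.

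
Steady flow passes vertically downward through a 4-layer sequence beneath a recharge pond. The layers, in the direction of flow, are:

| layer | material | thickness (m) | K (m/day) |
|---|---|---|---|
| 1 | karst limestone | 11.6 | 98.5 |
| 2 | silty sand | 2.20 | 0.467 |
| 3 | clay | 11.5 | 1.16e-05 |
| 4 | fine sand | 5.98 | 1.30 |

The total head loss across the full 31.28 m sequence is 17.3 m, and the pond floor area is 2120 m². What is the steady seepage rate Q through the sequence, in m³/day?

0.0370

Flow is perpendicular to layering, so the layers act in series and the equivalent K is the thickness-weighted harmonic mean.
Total thickness L = 11.6 + 2.20 + 11.5 + 5.98 = 31.28 m.
Σ(b_i/K_i) = 11.6/98.5 + 2.20/0.467 + 11.5/1.16e-05 + 5.98/1.30 = 9.914e+05 d.
K_eq = L / Σ(b_i/K_i) = 31.28 / 9.914e+05 = 3.155e-05 m/day.
Q = K_eq · A · (Δh/L) = 3.155e-05 × 2120 × (17.3/31.28) = 0.03699 m³/day.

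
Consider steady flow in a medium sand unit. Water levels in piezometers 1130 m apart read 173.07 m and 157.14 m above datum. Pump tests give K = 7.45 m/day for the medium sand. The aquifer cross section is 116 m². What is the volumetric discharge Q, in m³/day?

Hydraulic gradient i = (173.07 − 157.14) / 1130 = 15.93 / 1130 = 0.01410.
Darcy's law: Q = K · A · i = 7.450 × 116.0 × 0.01410 = 12.18 m³/day.

12.2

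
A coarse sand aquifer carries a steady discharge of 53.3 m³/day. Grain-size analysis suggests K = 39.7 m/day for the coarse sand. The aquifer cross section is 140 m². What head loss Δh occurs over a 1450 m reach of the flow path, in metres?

From Q = K·A·i, i = Q / (K·A) = 53.3 / (39.70 × 140.0) = 0.009590.
Head loss Δh = i · L = 0.009590 × 1450 = 13.91 m.

13.9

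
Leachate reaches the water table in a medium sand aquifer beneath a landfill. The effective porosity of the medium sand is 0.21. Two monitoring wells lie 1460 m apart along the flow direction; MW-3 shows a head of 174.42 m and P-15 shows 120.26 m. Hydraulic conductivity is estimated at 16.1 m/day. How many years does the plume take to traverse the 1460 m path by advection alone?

Hydraulic gradient i = (174.42 − 120.26) / 1460 = 54.16 / 1460 = 0.03710.
Darcy flux q = K · i = 16.10 × 0.03710 = 0.5972 m/day.
Seepage velocity v = q / n_e = 0.5972 / 0.21 = 2.844 m/day.
Travel time t = L / v = 1460 / 2.844 = 513.4 days = 1.405 years.

1.41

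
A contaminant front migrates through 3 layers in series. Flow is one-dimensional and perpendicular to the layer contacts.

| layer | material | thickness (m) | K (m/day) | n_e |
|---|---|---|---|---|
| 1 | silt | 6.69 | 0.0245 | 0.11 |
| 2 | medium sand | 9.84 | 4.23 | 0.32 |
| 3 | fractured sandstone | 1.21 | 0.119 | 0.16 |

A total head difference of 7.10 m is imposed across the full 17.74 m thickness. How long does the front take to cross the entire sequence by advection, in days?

With flow normal to the layers, continuity requires the same specific discharge q through every layer.
Σ(b_i/K_i) = 6.69/0.0245 + 9.84/4.23 + 1.21/0.119 = 285.6 d.
q = Δh / Σ(b_i/K_i) = 7.10 / 285.6 = 0.02486 m/day.
In each layer the seepage velocity is v_i = q/n_i, so the layer transit time is t_i = b_i·n_i / q:
  layer 1 (silt): t_1 = 6.69 × 0.11 / 0.02486 = 29.60 d
  layer 2 (medium sand): t_2 = 9.84 × 0.32 / 0.02486 = 126.6 d
  layer 3 (fractured sandstone): t_3 = 1.21 × 0.16 / 0.02486 = 7.786 d
Total t = Σ t_i = 164.0 days.

164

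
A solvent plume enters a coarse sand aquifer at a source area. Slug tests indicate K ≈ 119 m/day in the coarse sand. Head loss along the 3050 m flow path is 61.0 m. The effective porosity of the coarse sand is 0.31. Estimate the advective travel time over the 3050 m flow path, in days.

Hydraulic gradient i = Δh / L = 61.0 / 3050 = 0.02000.
Darcy flux q = K · i = 119.0 × 0.02000 = 2.380 m/day.
Seepage velocity v = q / n_e = 2.380 / 0.31 = 7.677 m/day.
Travel time t = L / v = 3050 / 7.677 = 397.3 days.

397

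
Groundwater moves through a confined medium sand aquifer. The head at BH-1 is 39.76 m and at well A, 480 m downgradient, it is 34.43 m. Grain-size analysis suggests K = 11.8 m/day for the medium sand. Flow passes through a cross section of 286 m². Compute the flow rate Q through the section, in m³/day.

Hydraulic gradient i = (39.76 − 34.43) / 480 = 5.33 / 480 = 0.01110.
Darcy's law: Q = K · A · i = 11.80 × 286.0 × 0.01110 = 37.47 m³/day.

37.5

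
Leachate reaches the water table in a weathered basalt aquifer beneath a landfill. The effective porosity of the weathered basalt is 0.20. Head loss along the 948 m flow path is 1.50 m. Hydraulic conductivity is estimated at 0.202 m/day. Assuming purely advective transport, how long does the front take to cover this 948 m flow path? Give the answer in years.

1620

Hydraulic gradient i = Δh / L = 1.50 / 948 = 0.001582.
Darcy flux q = K · i = 0.2020 × 0.001582 = 0.0003196 m/day.
Seepage velocity v = q / n_e = 0.0003196 / 0.20 = 0.001598 m/day.
Travel time t = L / v = 948 / 0.001598 = 5.932e+05 days = 1624 years.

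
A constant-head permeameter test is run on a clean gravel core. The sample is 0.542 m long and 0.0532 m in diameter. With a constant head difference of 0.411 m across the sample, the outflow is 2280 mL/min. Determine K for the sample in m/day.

1950

Cross-sectional area A = π·(d/2)² = π × (0.0532/2)² = 0.002223 m².
Convert discharge: 2280 mL/min = 3.800e-05 m³/s.
Darcy's law rearranged: K = Q·L / (A·Δh) = 3.800e-05 × 0.542 / (0.002223 × 0.411) = 0.02254 m/s = 1948 m/day.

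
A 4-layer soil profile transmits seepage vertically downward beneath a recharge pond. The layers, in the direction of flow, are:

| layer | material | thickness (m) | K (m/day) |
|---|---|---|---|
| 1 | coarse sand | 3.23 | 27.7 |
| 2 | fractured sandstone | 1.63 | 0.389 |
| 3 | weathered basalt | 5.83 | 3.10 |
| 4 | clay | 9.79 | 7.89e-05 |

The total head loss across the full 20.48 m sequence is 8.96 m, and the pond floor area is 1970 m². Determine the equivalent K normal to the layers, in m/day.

Flow is perpendicular to layering, so the layers act in series and the equivalent K is the thickness-weighted harmonic mean.
Total thickness L = 3.23 + 1.63 + 5.83 + 9.79 = 20.48 m.
Σ(b_i/K_i) = 3.23/27.7 + 1.63/0.389 + 5.83/3.10 + 9.79/7.89e-05 = 1.241e+05 d.
K_eq = L / Σ(b_i/K_i) = 20.48 / 1.241e+05 = 0.0001650 m/day.

0.000165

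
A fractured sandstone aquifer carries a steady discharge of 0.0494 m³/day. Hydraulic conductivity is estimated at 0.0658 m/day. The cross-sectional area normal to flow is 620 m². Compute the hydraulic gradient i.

0.00121

From Q = K·A·i, i = Q / (K·A) = 0.0494 / (0.06580 × 620.0) = 0.001211.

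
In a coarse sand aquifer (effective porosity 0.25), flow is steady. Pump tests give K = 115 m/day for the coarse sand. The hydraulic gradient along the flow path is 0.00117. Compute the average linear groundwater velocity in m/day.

Hydraulic gradient i = 0.00117.
Darcy flux q = K · i = 115.0 × 0.001170 = 0.1346 m/day.
Seepage velocity v = q / n_e = 0.1346 / 0.25 = 0.5382 m/day.

0.538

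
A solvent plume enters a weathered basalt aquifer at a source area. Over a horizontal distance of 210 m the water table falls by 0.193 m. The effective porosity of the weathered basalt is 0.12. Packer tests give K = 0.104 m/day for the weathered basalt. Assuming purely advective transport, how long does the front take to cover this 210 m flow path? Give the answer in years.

Hydraulic gradient i = Δh / L = 0.193 / 210 = 0.0009190.
Darcy flux q = K · i = 0.1040 × 0.0009190 = 9.558e-05 m/day.
Seepage velocity v = q / n_e = 9.558e-05 / 0.12 = 0.0007965 m/day.
Travel time t = L / v = 210 / 0.0007965 = 2.637e+05 days = 721.8 years.

722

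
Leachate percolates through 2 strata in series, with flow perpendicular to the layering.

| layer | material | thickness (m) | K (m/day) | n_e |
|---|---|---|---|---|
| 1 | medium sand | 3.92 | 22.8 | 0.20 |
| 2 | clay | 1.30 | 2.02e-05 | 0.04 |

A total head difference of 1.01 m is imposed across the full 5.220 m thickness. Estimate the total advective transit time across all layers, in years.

With flow normal to the layers, continuity requires the same specific discharge q through every layer.
Σ(b_i/K_i) = 3.92/22.8 + 1.30/2.02e-05 = 64357 d.
q = Δh / Σ(b_i/K_i) = 1.01 / 64357 = 1.569e-05 m/day.
In each layer the seepage velocity is v_i = q/n_i, so the layer transit time is t_i = b_i·n_i / q:
  layer 1 (medium sand): t_1 = 3.92 × 0.20 / 1.569e-05 = 49956 d
  layer 2 (clay): t_2 = 1.30 × 0.04 / 1.569e-05 = 3313 d
Total t = Σ t_i = 53269 days = 145.8 years.

146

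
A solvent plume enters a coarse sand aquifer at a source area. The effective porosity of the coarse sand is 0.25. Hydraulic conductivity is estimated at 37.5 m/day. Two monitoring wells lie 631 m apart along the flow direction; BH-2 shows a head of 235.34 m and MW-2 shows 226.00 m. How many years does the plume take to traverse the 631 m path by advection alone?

0.778

Hydraulic gradient i = (235.34 − 226.00) / 631 = 9.34 / 631 = 0.01480.
Darcy flux q = K · i = 37.50 × 0.01480 = 0.5551 m/day.
Seepage velocity v = q / n_e = 0.5551 / 0.25 = 2.220 m/day.
Travel time t = L / v = 631 / 2.220 = 284.2 days = 0.7781 years.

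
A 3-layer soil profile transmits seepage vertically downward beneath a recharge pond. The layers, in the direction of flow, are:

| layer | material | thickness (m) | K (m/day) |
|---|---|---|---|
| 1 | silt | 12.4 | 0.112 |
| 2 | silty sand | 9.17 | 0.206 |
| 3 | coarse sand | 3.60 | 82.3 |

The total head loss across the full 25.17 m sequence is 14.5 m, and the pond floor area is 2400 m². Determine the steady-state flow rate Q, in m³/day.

Flow is perpendicular to layering, so the layers act in series and the equivalent K is the thickness-weighted harmonic mean.
Total thickness L = 12.4 + 9.17 + 3.60 = 25.17 m.
Σ(b_i/K_i) = 12.4/0.112 + 9.17/0.206 + 3.60/82.3 = 155.3 d.
K_eq = L / Σ(b_i/K_i) = 25.17 / 155.3 = 0.1621 m/day.
Q = K_eq · A · (Δh/L) = 0.1621 × 2400 × (14.5/25.17) = 224.1 m³/day.

224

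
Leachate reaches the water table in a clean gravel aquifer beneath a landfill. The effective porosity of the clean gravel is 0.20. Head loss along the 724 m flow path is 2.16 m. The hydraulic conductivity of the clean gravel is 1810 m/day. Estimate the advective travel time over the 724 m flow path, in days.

Hydraulic gradient i = Δh / L = 2.16 / 724 = 0.002983.
Darcy flux q = K · i = 1810 × 0.002983 = 5.400 m/day.
Seepage velocity v = q / n_e = 5.400 / 0.20 = 27.00 m/day.
Travel time t = L / v = 724 / 27.00 = 26.81 days.

26.8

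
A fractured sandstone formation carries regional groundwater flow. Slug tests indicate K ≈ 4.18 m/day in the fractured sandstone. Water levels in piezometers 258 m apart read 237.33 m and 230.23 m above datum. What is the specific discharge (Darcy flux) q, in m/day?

Hydraulic gradient i = (237.33 − 230.23) / 258 = 7.1 / 258 = 0.02752.
Specific discharge q = K · i = 4.180 × 0.02752 = 0.1150 m/day.

0.115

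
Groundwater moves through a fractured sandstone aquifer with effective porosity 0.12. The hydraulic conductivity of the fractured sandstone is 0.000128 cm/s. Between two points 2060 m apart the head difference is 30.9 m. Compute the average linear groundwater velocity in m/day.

Convert K: 0.000128 cm/s × 864 = 0.1106 m/day.
Hydraulic gradient i = Δh / L = 30.9 / 2060 = 0.01500.
Darcy flux q = K · i = 0.1106 × 0.01500 = 0.001659 m/day.
Seepage velocity v = q / n_e = 0.001659 / 0.12 = 0.01382 m/day.

0.0138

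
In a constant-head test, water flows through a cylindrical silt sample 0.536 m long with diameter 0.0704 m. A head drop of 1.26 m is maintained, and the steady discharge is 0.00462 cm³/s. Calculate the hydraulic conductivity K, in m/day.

0.0436

Cross-sectional area A = π·(d/2)² = π × (0.0704/2)² = 0.003893 m².
Convert discharge: 0.00462 cm³/s = 4.620e-09 m³/s.
Darcy's law rearranged: K = Q·L / (A·Δh) = 4.620e-09 × 0.536 / (0.003893 × 1.26) = 5.049e-07 m/s = 0.04362 m/day.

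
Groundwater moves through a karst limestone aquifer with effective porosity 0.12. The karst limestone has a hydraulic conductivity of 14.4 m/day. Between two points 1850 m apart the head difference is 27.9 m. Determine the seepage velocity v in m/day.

Hydraulic gradient i = Δh / L = 27.9 / 1850 = 0.01508.
Darcy flux q = K · i = 14.40 × 0.01508 = 0.2172 m/day.
Seepage velocity v = q / n_e = 0.2172 / 0.12 = 1.810 m/day.

1.81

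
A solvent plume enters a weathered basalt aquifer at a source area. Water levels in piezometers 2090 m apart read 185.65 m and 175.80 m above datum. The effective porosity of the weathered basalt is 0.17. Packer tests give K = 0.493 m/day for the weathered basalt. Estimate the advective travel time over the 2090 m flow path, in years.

Hydraulic gradient i = (185.65 − 175.80) / 2090 = 9.85 / 2090 = 0.004713.
Darcy flux q = K · i = 0.4930 × 0.004713 = 0.002323 m/day.
Seepage velocity v = q / n_e = 0.002323 / 0.17 = 0.01367 m/day.
Travel time t = L / v = 2090 / 0.01367 = 1.529e+05 days = 418.7 years.

419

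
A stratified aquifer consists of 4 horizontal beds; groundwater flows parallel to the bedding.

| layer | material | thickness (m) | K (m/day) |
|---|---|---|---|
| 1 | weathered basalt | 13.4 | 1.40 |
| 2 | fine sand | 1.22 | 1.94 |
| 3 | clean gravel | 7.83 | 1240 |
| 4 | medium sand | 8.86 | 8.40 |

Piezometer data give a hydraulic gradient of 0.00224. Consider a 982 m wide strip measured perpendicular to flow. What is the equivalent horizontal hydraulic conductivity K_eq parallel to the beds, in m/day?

313

Flow is parallel to layering, so each bed carries its own Darcy discharge and the transmissivities add.
Σ(K_i·b_i) = 1.40×13.4 + 1.94×1.22 + 1240×7.83 + 8.40×8.86 = 9805 m²/day.
Total thickness b = 31.31 m, so K_eq = Σ(K_i·b_i)/b = 313.2 m/day.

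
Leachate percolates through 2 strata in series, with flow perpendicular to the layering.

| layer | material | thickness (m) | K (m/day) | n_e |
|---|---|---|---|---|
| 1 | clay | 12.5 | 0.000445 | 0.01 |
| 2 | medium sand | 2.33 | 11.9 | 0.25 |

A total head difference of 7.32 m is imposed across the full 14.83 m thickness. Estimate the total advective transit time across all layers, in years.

With flow normal to the layers, continuity requires the same specific discharge q through every layer.
Σ(b_i/K_i) = 12.5/0.000445 + 2.33/11.9 = 28090 d.
q = Δh / Σ(b_i/K_i) = 7.32 / 28090 = 0.0002606 m/day.
In each layer the seepage velocity is v_i = q/n_i, so the layer transit time is t_i = b_i·n_i / q:
  layer 1 (clay): t_1 = 12.5 × 0.01 / 0.0002606 = 479.7 d
  layer 2 (medium sand): t_2 = 2.33 × 0.25 / 0.0002606 = 2235 d
Total t = Σ t_i = 2715 days = 7.433 years.

7.43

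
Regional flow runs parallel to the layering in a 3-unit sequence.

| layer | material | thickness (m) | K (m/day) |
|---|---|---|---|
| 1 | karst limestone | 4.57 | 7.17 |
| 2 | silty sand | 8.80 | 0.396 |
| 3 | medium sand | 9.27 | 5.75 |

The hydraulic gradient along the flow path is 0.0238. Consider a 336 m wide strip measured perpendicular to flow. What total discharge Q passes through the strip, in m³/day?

Flow is parallel to layering, so each bed carries its own Darcy discharge and the transmissivities add.
Σ(K_i·b_i) = 7.17×4.57 + 0.396×8.80 + 5.75×9.27 = 89.55 m²/day.
Hydraulic gradient i = 0.0238.
Q = Σ(K_i·b_i) · W · i = 89.55 × 336 × 0.02380 = 716.1 m³/day.

716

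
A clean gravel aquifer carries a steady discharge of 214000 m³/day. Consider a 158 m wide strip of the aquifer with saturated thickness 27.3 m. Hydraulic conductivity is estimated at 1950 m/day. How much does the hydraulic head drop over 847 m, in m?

Cross-sectional area A = 158 × 27.3 = 4313 m².
From Q = K·A·i, i = Q / (K·A) = 214000 / (1950 × 4313) = 0.02544.
Head loss Δh = i · L = 0.02544 × 847 = 21.55 m.

21.5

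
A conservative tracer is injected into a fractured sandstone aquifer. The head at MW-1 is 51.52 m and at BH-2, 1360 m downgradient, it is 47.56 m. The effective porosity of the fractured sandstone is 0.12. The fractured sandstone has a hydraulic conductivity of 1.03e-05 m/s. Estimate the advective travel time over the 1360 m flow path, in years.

Convert K: 1.03e-05 m/s × 86400 = 0.8899 m/day.
Hydraulic gradient i = (51.52 − 47.56) / 1360 = 3.96 / 1360 = 0.002912.
Darcy flux q = K · i = 0.8899 × 0.002912 = 0.002591 m/day.
Seepage velocity v = q / n_e = 0.002591 / 0.12 = 0.02159 m/day.
Travel time t = L / v = 1360 / 0.02159 = 62981 days = 172.4 years.

172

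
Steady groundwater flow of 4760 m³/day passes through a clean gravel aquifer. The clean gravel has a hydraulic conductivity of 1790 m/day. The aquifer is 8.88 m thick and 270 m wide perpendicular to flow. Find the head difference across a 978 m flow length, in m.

Cross-sectional area A = 270 × 8.88 = 2398 m².
From Q = K·A·i, i = Q / (K·A) = 4760 / (1790 × 2398) = 0.001109.
Head loss Δh = i · L = 0.001109 × 978 = 1.085 m.

1.08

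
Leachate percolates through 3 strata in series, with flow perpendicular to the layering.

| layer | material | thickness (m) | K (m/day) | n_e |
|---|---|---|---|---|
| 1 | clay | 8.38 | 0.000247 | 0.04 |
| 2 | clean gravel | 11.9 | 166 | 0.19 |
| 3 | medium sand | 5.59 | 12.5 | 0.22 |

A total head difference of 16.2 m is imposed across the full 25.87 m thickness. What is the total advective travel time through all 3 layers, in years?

With flow normal to the layers, continuity requires the same specific discharge q through every layer.
Σ(b_i/K_i) = 8.38/0.000247 + 11.9/166 + 5.59/12.5 = 33928 d.
q = Δh / Σ(b_i/K_i) = 16.2 / 33928 = 0.0004775 m/day.
In each layer the seepage velocity is v_i = q/n_i, so the layer transit time is t_i = b_i·n_i / q:
  layer 1 (clay): t_1 = 8.38 × 0.04 / 0.0004775 = 702.0 d
  layer 2 (clean gravel): t_2 = 11.9 × 0.19 / 0.0004775 = 4735 d
  layer 3 (medium sand): t_3 = 5.59 × 0.22 / 0.0004775 = 2576 d
Total t = Σ t_i = 8013 days = 21.94 years.

21.9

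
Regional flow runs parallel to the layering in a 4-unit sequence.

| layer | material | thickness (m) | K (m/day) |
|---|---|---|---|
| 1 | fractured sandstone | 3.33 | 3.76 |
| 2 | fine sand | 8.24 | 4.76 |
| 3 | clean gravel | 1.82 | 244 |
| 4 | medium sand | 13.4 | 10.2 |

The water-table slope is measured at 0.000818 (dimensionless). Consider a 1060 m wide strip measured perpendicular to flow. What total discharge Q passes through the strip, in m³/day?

548

Flow is parallel to layering, so each bed carries its own Darcy discharge and the transmissivities add.
Σ(K_i·b_i) = 3.76×3.33 + 4.76×8.24 + 244×1.82 + 10.2×13.4 = 632.5 m²/day.
Hydraulic gradient i = 0.000818.
Q = Σ(K_i·b_i) · W · i = 632.5 × 1060 × 0.0008180 = 548.4 m³/day.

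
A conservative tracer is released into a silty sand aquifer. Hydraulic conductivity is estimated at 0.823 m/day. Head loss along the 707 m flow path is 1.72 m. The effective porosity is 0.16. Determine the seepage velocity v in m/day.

Hydraulic gradient i = Δh / L = 1.72 / 707 = 0.002433.
Darcy flux q = K · i = 0.8230 × 0.002433 = 0.002002 m/day.
Seepage velocity v = q / n_e = 0.002002 / 0.16 = 0.01251 m/day.

0.0125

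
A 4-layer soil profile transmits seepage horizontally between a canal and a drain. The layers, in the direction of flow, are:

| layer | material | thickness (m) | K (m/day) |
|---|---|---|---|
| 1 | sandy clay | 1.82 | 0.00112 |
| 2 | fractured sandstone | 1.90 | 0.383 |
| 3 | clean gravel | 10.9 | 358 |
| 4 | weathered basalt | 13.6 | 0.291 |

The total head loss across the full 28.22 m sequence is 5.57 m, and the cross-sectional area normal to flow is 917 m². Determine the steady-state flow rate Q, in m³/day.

3.05

Flow is perpendicular to layering, so the layers act in series and the equivalent K is the thickness-weighted harmonic mean.
Total thickness L = 1.82 + 1.90 + 10.9 + 13.6 = 28.22 m.
Σ(b_i/K_i) = 1.82/0.00112 + 1.90/0.383 + 10.9/358 + 13.6/0.291 = 1677 d.
K_eq = L / Σ(b_i/K_i) = 28.22 / 1677 = 0.01683 m/day.
Q = K_eq · A · (Δh/L) = 0.01683 × 917 × (5.57/28.22) = 3.046 m³/day.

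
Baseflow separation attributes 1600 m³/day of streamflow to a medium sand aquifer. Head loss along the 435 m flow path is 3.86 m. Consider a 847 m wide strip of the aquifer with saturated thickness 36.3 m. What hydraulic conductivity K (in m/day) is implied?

5.86

Cross-sectional area A = 847 × 36.3 = 30746 m².
Hydraulic gradient i = Δh / L = 3.86 / 435 = 0.008874.
From Q = K·A·i, K = Q / (A·i) = 1600 / (30746 × 0.008874) = 5.865 m/day.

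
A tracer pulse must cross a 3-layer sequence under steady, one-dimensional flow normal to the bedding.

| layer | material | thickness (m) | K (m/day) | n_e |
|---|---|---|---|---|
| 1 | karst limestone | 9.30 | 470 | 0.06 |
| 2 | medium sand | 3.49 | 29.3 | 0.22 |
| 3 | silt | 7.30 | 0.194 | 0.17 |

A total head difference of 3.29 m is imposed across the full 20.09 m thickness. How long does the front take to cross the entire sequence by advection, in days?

29.5

With flow normal to the layers, continuity requires the same specific discharge q through every layer.
Σ(b_i/K_i) = 9.30/470 + 3.49/29.3 + 7.30/0.194 = 37.77 d.
q = Δh / Σ(b_i/K_i) = 3.29 / 37.77 = 0.08711 m/day.
In each layer the seepage velocity is v_i = q/n_i, so the layer transit time is t_i = b_i·n_i / q:
  layer 1 (karst limestone): t_1 = 9.30 × 0.06 / 0.08711 = 6.406 d
  layer 2 (medium sand): t_2 = 3.49 × 0.22 / 0.08711 = 8.814 d
  layer 3 (silt): t_3 = 7.30 × 0.17 / 0.08711 = 14.25 d
Total t = Σ t_i = 29.47 days.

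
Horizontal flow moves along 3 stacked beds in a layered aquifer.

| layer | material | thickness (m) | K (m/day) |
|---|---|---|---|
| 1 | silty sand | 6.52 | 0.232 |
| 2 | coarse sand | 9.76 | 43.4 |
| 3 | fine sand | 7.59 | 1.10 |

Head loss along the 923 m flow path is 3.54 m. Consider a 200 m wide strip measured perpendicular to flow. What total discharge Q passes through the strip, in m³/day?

332

Flow is parallel to layering, so each bed carries its own Darcy discharge and the transmissivities add.
Σ(K_i·b_i) = 0.232×6.52 + 43.4×9.76 + 1.10×7.59 = 433.4 m²/day.
Hydraulic gradient i = Δh / L = 3.54 / 923 = 0.003835.
Q = Σ(K_i·b_i) · W · i = 433.4 × 200 × 0.003835 = 332.5 m³/day.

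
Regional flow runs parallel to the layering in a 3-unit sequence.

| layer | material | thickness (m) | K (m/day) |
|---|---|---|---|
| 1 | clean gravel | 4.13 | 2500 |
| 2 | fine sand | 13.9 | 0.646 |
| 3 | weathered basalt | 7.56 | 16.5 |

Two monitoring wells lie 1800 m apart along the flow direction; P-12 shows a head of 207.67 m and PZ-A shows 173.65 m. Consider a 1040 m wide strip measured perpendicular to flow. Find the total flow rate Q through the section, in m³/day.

Flow is parallel to layering, so each bed carries its own Darcy discharge and the transmissivities add.
Σ(K_i·b_i) = 2500×4.13 + 0.646×13.9 + 16.5×7.56 = 10459 m²/day.
Hydraulic gradient i = (207.67 − 173.65) / 1800 = 34.02 / 1800 = 0.01890.
Q = Σ(K_i·b_i) · W · i = 10459 × 1040 × 0.01890 = 2.056e+05 m³/day.

206000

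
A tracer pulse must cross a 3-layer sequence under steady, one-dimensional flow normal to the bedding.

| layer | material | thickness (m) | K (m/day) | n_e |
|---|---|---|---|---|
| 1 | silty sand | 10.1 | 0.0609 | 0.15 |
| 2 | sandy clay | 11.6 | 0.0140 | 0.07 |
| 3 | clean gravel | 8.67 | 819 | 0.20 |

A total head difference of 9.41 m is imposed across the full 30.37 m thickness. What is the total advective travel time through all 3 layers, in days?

With flow normal to the layers, continuity requires the same specific discharge q through every layer.
Σ(b_i/K_i) = 10.1/0.0609 + 11.6/0.0140 + 8.67/819 = 994.4 d.
q = Δh / Σ(b_i/K_i) = 9.41 / 994.4 = 0.009463 m/day.
In each layer the seepage velocity is v_i = q/n_i, so the layer transit time is t_i = b_i·n_i / q:
  layer 1 (silty sand): t_1 = 10.1 × 0.15 / 0.009463 = 160.1 d
  layer 2 (sandy clay): t_2 = 11.6 × 0.07 / 0.009463 = 85.81 d
  layer 3 (clean gravel): t_3 = 8.67 × 0.20 / 0.009463 = 183.2 d
Total t = Σ t_i = 429.2 days.

429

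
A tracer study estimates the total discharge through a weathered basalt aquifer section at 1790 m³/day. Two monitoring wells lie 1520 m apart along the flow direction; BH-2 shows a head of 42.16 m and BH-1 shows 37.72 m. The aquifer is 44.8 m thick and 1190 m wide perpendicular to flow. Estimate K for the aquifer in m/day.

Cross-sectional area A = 1190 × 44.8 = 53312 m².
Hydraulic gradient i = (42.16 − 37.72) / 1520 = 4.44 / 1520 = 0.002921.
From Q = K·A·i, K = Q / (A·i) = 1790 / (53312 × 0.002921) = 11.49 m/day.

11.5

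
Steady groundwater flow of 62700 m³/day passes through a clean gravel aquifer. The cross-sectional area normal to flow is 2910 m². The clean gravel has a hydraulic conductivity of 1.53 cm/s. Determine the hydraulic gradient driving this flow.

Convert K: 1.53 cm/s × 864 = 1322 m/day.
From Q = K·A·i, i = Q / (K·A) = 62700 / (1322 × 2910) = 0.01630.

0.0163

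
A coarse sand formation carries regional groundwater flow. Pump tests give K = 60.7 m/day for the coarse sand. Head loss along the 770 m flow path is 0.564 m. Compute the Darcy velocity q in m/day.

Hydraulic gradient i = Δh / L = 0.564 / 770 = 0.0007325.
Specific discharge q = K · i = 60.70 × 0.0007325 = 0.04446 m/day.

0.0445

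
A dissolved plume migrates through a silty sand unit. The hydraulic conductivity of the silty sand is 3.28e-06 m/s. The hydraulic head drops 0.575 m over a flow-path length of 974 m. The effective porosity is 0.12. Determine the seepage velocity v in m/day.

0.00139

Convert K: 3.28e-06 m/s × 86400 = 0.2834 m/day.
Hydraulic gradient i = Δh / L = 0.575 / 974 = 0.0005903.
Darcy flux q = K · i = 0.2834 × 0.0005903 = 0.0001673 m/day.
Seepage velocity v = q / n_e = 0.0001673 / 0.12 = 0.001394 m/day.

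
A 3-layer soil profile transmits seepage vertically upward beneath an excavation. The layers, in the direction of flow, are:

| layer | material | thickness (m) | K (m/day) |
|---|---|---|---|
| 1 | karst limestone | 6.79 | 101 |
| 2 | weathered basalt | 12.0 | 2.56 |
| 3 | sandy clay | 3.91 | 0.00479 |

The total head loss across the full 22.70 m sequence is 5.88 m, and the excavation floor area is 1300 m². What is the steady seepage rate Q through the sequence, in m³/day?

9.31

Flow is perpendicular to layering, so the layers act in series and the equivalent K is the thickness-weighted harmonic mean.
Total thickness L = 6.79 + 12.0 + 3.91 = 22.70 m.
Σ(b_i/K_i) = 6.79/101 + 12.0/2.56 + 3.91/0.00479 = 821.0 d.
K_eq = L / Σ(b_i/K_i) = 22.70 / 821.0 = 0.02765 m/day.
Q = K_eq · A · (Δh/L) = 0.02765 × 1300 × (5.88/22.70) = 9.310 m³/day.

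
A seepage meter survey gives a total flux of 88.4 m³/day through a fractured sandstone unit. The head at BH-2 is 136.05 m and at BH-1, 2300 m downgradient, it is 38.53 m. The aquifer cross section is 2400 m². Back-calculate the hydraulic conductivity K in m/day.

Hydraulic gradient i = (136.05 − 38.53) / 2300 = 97.52 / 2300 = 0.04240.
From Q = K·A·i, K = Q / (A·i) = 88.4 / (2400 × 0.04240) = 0.8687 m/day.

0.869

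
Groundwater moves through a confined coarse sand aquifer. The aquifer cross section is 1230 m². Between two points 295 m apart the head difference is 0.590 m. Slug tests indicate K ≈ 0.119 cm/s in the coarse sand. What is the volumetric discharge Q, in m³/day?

253

Convert K: 0.119 cm/s × 864 = 102.8 m/day.
Hydraulic gradient i = Δh / L = 0.590 / 295 = 0.002000.
Darcy's law: Q = K · A · i = 102.8 × 1230 × 0.002000 = 252.9 m³/day.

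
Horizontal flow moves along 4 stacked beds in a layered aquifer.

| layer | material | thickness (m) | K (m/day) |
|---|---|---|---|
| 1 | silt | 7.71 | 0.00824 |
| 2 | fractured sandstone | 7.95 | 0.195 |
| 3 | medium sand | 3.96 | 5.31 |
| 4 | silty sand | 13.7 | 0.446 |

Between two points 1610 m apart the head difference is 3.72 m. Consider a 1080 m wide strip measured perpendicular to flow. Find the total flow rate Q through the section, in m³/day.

71.7

Flow is parallel to layering, so each bed carries its own Darcy discharge and the transmissivities add.
Σ(K_i·b_i) = 0.00824×7.71 + 0.195×7.95 + 5.31×3.96 + 0.446×13.7 = 28.75 m²/day.
Hydraulic gradient i = Δh / L = 3.72 / 1610 = 0.002311.
Q = Σ(K_i·b_i) · W · i = 28.75 × 1080 × 0.002311 = 71.75 m³/day.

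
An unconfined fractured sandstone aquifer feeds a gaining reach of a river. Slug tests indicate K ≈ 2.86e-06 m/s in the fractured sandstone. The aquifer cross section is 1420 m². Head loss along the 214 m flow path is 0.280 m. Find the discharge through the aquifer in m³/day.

Convert K: 2.86e-06 m/s × 86400 = 0.2471 m/day.
Hydraulic gradient i = Δh / L = 0.280 / 214 = 0.001308.
Darcy's law: Q = K · A · i = 0.2471 × 1420 × 0.001308 = 0.4591 m³/day.

0.459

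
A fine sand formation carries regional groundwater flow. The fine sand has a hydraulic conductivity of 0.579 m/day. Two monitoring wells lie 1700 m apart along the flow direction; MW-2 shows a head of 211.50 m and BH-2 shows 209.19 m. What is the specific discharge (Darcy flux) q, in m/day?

Hydraulic gradient i = (211.50 − 209.19) / 1700 = 2.31 / 1700 = 0.001359.
Specific discharge q = K · i = 0.5790 × 0.001359 = 0.0007868 m/day.

0.000787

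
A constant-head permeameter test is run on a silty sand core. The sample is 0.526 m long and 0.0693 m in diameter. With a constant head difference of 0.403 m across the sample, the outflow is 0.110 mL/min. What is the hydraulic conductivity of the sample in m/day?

0.0548

Cross-sectional area A = π·(d/2)² = π × (0.0693/2)² = 0.003772 m².
Convert discharge: 0.110 mL/min = 1.833e-09 m³/s.
Darcy's law rearranged: K = Q·L / (A·Δh) = 1.833e-09 × 0.526 / (0.003772 × 0.403) = 6.344e-07 m/s = 0.05481 m/day.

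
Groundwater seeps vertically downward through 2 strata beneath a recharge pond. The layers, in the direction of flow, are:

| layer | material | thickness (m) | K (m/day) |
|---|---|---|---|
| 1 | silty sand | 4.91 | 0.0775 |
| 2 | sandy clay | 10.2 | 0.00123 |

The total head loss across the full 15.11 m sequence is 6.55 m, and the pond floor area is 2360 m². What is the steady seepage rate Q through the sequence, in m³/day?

1.85

Flow is perpendicular to layering, so the layers act in series and the equivalent K is the thickness-weighted harmonic mean.
Total thickness L = 4.91 + 10.2 = 15.11 m.
Σ(b_i/K_i) = 4.91/0.0775 + 10.2/0.00123 = 8356 d.
K_eq = L / Σ(b_i/K_i) = 15.11 / 8356 = 0.001808 m/day.
Q = K_eq · A · (Δh/L) = 0.001808 × 2360 × (6.55/15.11) = 1.850 m³/day.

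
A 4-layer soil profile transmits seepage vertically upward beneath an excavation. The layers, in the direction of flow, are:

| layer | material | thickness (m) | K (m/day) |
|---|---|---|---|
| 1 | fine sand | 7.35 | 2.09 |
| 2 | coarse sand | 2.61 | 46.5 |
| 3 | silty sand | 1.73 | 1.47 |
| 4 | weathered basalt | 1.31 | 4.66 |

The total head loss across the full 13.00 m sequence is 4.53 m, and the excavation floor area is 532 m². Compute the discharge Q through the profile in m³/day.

Flow is perpendicular to layering, so the layers act in series and the equivalent K is the thickness-weighted harmonic mean.
Total thickness L = 7.35 + 2.61 + 1.73 + 1.31 = 13.00 m.
Σ(b_i/K_i) = 7.35/2.09 + 2.61/46.5 + 1.73/1.47 + 1.31/4.66 = 5.031 d.
K_eq = L / Σ(b_i/K_i) = 13.00 / 5.031 = 2.584 m/day.
Q = K_eq · A · (Δh/L) = 2.584 × 532 × (4.53/13.00) = 479.0 m³/day.

479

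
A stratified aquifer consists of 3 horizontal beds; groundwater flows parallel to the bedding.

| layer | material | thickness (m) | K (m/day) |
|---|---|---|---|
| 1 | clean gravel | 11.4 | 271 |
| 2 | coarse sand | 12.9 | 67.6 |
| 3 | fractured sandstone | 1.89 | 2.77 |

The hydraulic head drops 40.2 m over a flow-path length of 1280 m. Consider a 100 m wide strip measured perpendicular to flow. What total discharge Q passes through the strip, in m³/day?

Flow is parallel to layering, so each bed carries its own Darcy discharge and the transmissivities add.
Σ(K_i·b_i) = 271×11.4 + 67.6×12.9 + 2.77×1.89 = 3967 m²/day.
Hydraulic gradient i = Δh / L = 40.2 / 1280 = 0.03141.
Q = Σ(K_i·b_i) · W · i = 3967 × 100 × 0.03141 = 12458 m³/day.

12500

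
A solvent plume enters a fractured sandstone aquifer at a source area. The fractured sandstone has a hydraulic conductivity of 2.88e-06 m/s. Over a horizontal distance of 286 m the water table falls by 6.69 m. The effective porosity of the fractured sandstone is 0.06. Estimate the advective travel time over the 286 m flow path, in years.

Convert K: 2.88e-06 m/s × 86400 = 0.2488 m/day.
Hydraulic gradient i = Δh / L = 6.69 / 286 = 0.02339.
Darcy flux q = K · i = 0.2488 × 0.02339 = 0.005821 m/day.
Seepage velocity v = q / n_e = 0.005821 / 0.06 = 0.09701 m/day.
Travel time t = L / v = 286 / 0.09701 = 2948 days = 8.072 years.

8.07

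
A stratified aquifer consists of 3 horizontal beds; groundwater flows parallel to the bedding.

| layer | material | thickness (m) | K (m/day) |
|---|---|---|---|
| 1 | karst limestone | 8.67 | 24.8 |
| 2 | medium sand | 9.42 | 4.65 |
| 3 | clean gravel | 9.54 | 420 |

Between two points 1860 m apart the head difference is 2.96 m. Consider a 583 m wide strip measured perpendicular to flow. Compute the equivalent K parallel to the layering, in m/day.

154

Flow is parallel to layering, so each bed carries its own Darcy discharge and the transmissivities add.
Σ(K_i·b_i) = 24.8×8.67 + 4.65×9.42 + 420×9.54 = 4266 m²/day.
Total thickness b = 27.63 m, so K_eq = Σ(K_i·b_i)/b = 154.4 m/day.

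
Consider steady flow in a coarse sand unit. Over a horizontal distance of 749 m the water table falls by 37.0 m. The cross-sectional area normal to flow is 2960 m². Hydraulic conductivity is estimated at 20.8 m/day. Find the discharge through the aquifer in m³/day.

3040

Hydraulic gradient i = Δh / L = 37.0 / 749 = 0.04940.
Darcy's law: Q = K · A · i = 20.80 × 2960 × 0.04940 = 3041 m³/day.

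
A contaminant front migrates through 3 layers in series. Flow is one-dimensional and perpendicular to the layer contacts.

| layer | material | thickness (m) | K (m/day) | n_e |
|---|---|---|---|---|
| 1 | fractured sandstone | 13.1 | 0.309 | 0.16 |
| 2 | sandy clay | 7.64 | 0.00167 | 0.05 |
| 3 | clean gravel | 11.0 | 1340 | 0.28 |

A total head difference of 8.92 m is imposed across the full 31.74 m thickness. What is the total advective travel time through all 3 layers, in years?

With flow normal to the layers, continuity requires the same specific discharge q through every layer.
Σ(b_i/K_i) = 13.1/0.309 + 7.64/0.00167 + 11.0/1340 = 4617 d.
q = Δh / Σ(b_i/K_i) = 8.92 / 4617 = 0.001932 m/day.
In each layer the seepage velocity is v_i = q/n_i, so the layer transit time is t_i = b_i·n_i / q:
  layer 1 (fractured sandstone): t_1 = 13.1 × 0.16 / 0.001932 = 1085 d
  layer 2 (sandy clay): t_2 = 7.64 × 0.05 / 0.001932 = 197.7 d
  layer 3 (clean gravel): t_3 = 11.0 × 0.28 / 0.001932 = 1594 d
Total t = Σ t_i = 2877 days = 7.877 years.

7.88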